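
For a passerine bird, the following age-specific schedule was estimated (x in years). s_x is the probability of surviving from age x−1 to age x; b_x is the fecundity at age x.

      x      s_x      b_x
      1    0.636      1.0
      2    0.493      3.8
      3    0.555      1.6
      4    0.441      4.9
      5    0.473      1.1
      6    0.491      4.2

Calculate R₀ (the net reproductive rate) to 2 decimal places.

Survivorship from birth: l_x = s_1·s_2·…·s_x.
  l_1 = 0.63600
  l_2 = 0.31355
  l_3 = 0.17402
  l_4 = 0.07674
  l_5 = 0.03630
  l_6 = 0.01782
R₀ = Σ l_x b_x:
  age 1: 0.63600 × 1.0 = 0.6360
  age 2: 0.31355 × 3.8 = 1.1915
  age 3: 0.17402 × 1.6 = 0.2784
  age 4: 0.07674 × 4.9 = 0.3760
  age 5: 0.03630 × 1.1 = 0.0399
  age 6: 0.01782 × 4.2 = 0.0748
R₀ = 0.6360 + 1.1915 + 0.2784 + 0.3760 + 0.0399 + 0.0748 = 2.5967

2.60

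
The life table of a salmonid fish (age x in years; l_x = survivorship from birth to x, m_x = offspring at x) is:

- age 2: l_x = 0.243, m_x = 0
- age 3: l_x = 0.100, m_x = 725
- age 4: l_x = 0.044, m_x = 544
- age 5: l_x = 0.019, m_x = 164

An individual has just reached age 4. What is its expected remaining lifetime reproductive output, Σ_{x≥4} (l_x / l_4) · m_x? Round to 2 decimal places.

l_4 = 0.044. Conditional survival from age 4 to x is l_x / l_4.
  x=4: (0.044/0.044) × 544 = 544.0000
  x=5: (0.019/0.044) × 164 = 70.8182
Sum = 544.0000 + 70.8182 = 614.8182

614.82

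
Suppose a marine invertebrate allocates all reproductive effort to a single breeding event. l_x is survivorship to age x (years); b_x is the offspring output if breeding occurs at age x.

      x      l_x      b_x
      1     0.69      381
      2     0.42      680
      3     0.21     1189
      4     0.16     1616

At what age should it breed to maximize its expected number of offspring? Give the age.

Expected offspring if breeding at age x = l_x × b_x:
  age 1: 0.69 × 381 = 262.890
  age 2: 0.42 × 680 = 285.600
  age 3: 0.21 × 1189 = 249.690
  age 4: 0.16 × 1616 = 258.560
Maximum at age 2 (285.600).

2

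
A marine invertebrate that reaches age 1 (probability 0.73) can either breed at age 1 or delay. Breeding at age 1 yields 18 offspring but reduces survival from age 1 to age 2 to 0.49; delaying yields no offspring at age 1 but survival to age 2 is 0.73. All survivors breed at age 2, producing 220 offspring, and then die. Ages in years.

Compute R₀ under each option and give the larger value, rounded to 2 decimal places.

117.24

breed at age 1: R₀ = 0.73 × (18 + 0.49 × 220) = 0.73 × 125.8000 = 91.8340
delay to age 2: R₀ = 0.73 × (0.73 × 220) = 0.73 × 160.6000 = 117.2380
Higher: delay to age 2 (117.2380).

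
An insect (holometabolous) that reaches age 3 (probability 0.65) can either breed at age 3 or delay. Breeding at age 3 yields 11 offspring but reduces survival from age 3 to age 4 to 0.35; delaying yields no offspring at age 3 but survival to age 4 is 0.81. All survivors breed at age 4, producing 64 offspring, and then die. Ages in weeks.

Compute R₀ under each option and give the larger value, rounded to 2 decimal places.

33.70

breed at age 3: R₀ = 0.65 × (11 + 0.35 × 64) = 0.65 × 33.4000 = 21.7100
delay to age 4: R₀ = 0.65 × (0.81 × 64) = 0.65 × 51.8400 = 33.6960
Higher: delay to age 4 (33.6960).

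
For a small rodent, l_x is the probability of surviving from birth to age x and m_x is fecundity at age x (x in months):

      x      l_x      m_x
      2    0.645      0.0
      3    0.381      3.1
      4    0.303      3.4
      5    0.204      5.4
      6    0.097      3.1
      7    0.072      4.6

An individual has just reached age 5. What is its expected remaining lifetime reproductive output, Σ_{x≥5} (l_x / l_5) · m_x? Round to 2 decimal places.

l_5 = 0.204. Conditional survival from age 5 to x is l_x / l_5.
  x=5: (0.204/0.204) × 5.4 = 5.4000
  x=6: (0.097/0.204) × 3.1 = 1.4740
  x=7: (0.072/0.204) × 4.6 = 1.6235
Sum = 5.4000 + 1.4740 + 1.6235 = 8.4975

8.50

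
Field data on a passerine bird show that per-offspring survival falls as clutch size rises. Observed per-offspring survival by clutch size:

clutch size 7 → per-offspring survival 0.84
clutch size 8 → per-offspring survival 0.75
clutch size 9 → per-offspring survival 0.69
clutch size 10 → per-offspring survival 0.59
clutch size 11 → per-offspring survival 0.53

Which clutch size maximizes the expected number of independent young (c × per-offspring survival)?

Expected independent young = c × s(c):
  c=7: 7 × 0.84 = 5.880
  c=8: 8 × 0.75 = 6.000
  c=9: 9 × 0.69 = 6.210
  c=10: 10 × 0.59 = 5.900
  c=11: 11 × 0.53 = 5.830
Maximum at c = 9 (6.210 independent young).

9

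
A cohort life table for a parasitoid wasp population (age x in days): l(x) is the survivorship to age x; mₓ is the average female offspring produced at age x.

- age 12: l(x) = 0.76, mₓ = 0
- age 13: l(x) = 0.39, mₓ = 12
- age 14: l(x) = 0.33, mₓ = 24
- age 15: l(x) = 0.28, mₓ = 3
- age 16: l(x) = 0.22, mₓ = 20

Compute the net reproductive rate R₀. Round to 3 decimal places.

17.840

R₀ = Σ l(x) mₓ:
  age 12: 0.76 × 0 = 0.0000
  age 13: 0.39 × 12 = 4.6800
  age 14: 0.33 × 24 = 7.9200
  age 15: 0.28 × 3 = 0.8400
  age 16: 0.22 × 20 = 4.4000
R₀ = 0.0000 + 4.6800 + 7.9200 + 0.8400 + 4.4000 = 17.8400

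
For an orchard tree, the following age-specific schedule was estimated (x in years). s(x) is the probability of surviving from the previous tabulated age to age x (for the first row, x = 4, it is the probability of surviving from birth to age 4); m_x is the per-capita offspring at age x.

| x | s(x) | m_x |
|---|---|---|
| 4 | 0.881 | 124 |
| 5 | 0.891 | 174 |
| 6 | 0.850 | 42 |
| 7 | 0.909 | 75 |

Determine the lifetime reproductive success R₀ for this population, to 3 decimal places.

319.341

Survivorship from birth: l_x = s_4·s_5·…·s_x.
  l_4 = 0.88100
  l_5 = 0.78497
  l_6 = 0.66723
  l_7 = 0.60651
R₀ = Σ l_x m_x:
  age 4: 0.88100 × 124 = 109.2440
  age 5: 0.78497 × 174 = 136.5848
  age 6: 0.66723 × 42 = 28.0237
  age 7: 0.60651 × 75 = 45.4883
R₀ = 109.2440 + 136.5848 + 28.0237 + 45.4883 = 319.3407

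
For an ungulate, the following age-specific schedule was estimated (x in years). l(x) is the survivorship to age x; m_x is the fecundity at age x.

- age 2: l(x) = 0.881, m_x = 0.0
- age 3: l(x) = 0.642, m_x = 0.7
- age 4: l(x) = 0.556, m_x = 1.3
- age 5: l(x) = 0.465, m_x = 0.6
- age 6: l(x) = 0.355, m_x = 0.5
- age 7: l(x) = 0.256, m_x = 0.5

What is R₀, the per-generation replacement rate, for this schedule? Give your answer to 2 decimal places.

R₀ = Σ l(x) m_x:
  age 2: 0.881 × 0.0 = 0.0000
  age 3: 0.642 × 0.7 = 0.4494
  age 4: 0.556 × 1.3 = 0.7228
  age 5: 0.465 × 0.6 = 0.2790
  age 6: 0.355 × 0.5 = 0.1775
  age 7: 0.256 × 0.5 = 0.1280
R₀ = 0.0000 + 0.4494 + 0.7228 + 0.2790 + 0.1775 + 0.1280 = 1.7567

1.76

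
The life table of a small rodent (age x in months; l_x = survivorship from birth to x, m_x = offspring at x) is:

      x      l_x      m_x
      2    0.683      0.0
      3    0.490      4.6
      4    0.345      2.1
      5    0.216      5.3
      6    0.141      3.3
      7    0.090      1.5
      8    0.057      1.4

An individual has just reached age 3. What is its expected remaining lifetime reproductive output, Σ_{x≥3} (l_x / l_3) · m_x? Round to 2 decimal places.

l_3 = 0.490. Conditional survival from age 3 to x is l_x / l_3.
  x=3: (0.490/0.490) × 4.6 = 4.6000
  x=4: (0.345/0.490) × 2.1 = 1.4786
  x=5: (0.216/0.490) × 5.3 = 2.3363
  x=6: (0.141/0.490) × 3.3 = 0.9496
  x=7: (0.090/0.490) × 1.5 = 0.2755
  x=8: (0.057/0.490) × 1.4 = 0.1629
Sum = 4.6000 + 1.4786 + 2.3363 + 0.9496 + 0.2755 + 0.1629 = 9.8029

9.80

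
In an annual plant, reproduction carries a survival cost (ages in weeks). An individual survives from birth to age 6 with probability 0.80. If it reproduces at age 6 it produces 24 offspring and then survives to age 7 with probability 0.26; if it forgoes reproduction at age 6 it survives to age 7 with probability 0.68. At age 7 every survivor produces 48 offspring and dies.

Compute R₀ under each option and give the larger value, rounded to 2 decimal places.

29.18

breed at age 6: R₀ = 0.80 × (24 + 0.26 × 48) = 0.80 × 36.4800 = 29.1840
delay to age 7: R₀ = 0.80 × (0.68 × 48) = 0.80 × 32.6400 = 26.1120
Higher: breed at age 6 (29.1840).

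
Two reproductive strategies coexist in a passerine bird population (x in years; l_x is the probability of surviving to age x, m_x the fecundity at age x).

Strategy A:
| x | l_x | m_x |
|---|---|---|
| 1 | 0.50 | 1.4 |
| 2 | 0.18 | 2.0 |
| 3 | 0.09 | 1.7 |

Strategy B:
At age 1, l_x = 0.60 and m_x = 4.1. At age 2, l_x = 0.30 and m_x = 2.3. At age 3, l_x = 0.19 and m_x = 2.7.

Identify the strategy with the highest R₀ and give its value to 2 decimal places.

Strategy A: R₀ = 0.50×1.4 + 0.18×2.0 + 0.09×1.7 = 1.2130
Strategy B: R₀ = 0.60×4.1 + 0.30×2.3 + 0.19×2.7 = 3.6630
Highest R₀: strategy B with 3.6630.

3.66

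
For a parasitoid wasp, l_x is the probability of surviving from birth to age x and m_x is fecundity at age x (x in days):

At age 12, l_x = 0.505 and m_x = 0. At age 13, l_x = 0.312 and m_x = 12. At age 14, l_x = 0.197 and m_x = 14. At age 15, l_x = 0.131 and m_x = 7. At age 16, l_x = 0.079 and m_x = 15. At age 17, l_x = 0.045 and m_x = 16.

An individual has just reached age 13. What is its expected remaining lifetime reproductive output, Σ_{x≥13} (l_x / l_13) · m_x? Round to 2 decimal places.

l_13 = 0.312. Conditional survival from age 13 to x is l_x / l_13.
  x=13: (0.312/0.312) × 12 = 12.0000
  x=14: (0.197/0.312) × 14 = 8.8397
  x=15: (0.131/0.312) × 7 = 2.9391
  x=16: (0.079/0.312) × 15 = 3.7981
  x=17: (0.045/0.312) × 16 = 2.3077
Sum = 12.0000 + 8.8397 + 2.9391 + 3.7981 + 2.3077 = 29.8846

29.88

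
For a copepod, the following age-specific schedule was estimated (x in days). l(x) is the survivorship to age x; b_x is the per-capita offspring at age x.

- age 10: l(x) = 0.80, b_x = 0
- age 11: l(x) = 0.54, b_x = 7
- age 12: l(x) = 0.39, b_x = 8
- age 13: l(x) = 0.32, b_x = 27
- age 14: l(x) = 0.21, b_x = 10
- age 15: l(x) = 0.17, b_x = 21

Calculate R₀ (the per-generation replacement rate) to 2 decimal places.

R₀ = Σ l(x) b_x:
  age 10: 0.80 × 0 = 0.0000
  age 11: 0.54 × 7 = 3.7800
  age 12: 0.39 × 8 = 3.1200
  age 13: 0.32 × 27 = 8.6400
  age 14: 0.21 × 10 = 2.1000
  age 15: 0.17 × 21 = 3.5700
R₀ = 0.0000 + 3.7800 + 3.1200 + 8.6400 + 2.1000 + 3.5700 = 21.2100

21.21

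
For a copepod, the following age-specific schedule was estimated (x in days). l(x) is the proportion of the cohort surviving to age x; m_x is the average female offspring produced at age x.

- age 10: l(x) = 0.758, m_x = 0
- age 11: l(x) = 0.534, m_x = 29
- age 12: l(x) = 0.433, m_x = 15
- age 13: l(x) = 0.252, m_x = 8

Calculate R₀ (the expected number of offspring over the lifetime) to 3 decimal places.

R₀ = Σ l(x) m_x:
  age 10: 0.758 × 0 = 0.0000
  age 11: 0.534 × 29 = 15.4860
  age 12: 0.433 × 15 = 6.4950
  age 13: 0.252 × 8 = 2.0160
R₀ = 0.0000 + 15.4860 + 6.4950 + 2.0160 = 23.9970

23.997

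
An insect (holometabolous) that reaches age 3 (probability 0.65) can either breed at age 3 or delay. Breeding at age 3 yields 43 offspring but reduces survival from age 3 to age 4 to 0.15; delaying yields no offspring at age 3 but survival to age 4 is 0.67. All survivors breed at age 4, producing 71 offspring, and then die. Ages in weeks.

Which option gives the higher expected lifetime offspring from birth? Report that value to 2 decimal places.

breed at age 3: R₀ = 0.65 × (43 + 0.15 × 71) = 0.65 × 53.6500 = 34.8725
delay to age 4: R₀ = 0.65 × (0.67 × 71) = 0.65 × 47.5700 = 30.9205
Higher: breed at age 3 (34.8725).

34.87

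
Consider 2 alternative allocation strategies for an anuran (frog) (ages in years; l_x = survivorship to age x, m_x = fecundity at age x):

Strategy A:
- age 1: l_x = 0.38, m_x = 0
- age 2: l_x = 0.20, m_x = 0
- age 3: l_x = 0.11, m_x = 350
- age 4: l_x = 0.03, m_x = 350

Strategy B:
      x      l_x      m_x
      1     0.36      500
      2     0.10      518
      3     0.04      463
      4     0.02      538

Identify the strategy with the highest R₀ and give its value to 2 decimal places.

261.08

Strategy A: R₀ = 0.38×0 + 0.20×0 + 0.11×350 + 0.03×350 = 49.0000
Strategy B: R₀ = 0.36×500 + 0.10×518 + 0.04×463 + 0.02×538 = 261.0800
Highest R₀: strategy B with 261.0800.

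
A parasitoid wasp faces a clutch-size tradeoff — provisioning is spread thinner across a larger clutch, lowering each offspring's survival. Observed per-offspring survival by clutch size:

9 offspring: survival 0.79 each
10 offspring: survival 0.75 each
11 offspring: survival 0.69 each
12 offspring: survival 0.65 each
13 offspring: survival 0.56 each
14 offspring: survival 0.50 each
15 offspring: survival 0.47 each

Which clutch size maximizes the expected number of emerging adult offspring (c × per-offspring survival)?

Expected emerging adult offspring = c × s(c):
  c=9: 9 × 0.79 = 7.110
  c=10: 10 × 0.75 = 7.500
  c=11: 11 × 0.69 = 7.590
  c=12: 12 × 0.65 = 7.800
  c=13: 13 × 0.56 = 7.280
  c=14: 14 × 0.50 = 7.000
  c=15: 15 × 0.47 = 7.050
Maximum at c = 12 (7.800 emerging adult offspring).

12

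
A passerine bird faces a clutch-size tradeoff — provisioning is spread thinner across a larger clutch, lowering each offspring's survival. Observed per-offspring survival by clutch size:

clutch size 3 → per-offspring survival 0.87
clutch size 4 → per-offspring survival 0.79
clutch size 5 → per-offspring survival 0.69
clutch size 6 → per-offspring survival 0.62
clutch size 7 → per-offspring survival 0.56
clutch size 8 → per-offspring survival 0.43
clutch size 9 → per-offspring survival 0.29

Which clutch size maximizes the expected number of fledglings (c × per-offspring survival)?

7

Expected fledglings = c × s(c):
  c=3: 3 × 0.87 = 2.610
  c=4: 4 × 0.79 = 3.160
  c=5: 5 × 0.69 = 3.450
  c=6: 6 × 0.62 = 3.720
  c=7: 7 × 0.56 = 3.920
  c=8: 8 × 0.43 = 3.440
  c=9: 9 × 0.29 = 2.610
Maximum at c = 7 (3.920 fledglings).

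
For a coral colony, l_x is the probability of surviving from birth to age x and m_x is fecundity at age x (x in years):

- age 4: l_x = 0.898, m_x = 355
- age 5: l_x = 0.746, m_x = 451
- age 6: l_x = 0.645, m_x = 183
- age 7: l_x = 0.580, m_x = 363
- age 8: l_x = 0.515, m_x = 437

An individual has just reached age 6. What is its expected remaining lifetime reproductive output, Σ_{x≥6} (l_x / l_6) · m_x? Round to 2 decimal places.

l_6 = 0.645. Conditional survival from age 6 to x is l_x / l_6.
  x=6: (0.645/0.645) × 183 = 183.0000
  x=7: (0.580/0.645) × 363 = 326.4186
  x=8: (0.515/0.645) × 437 = 348.9225
Sum = 183.0000 + 326.4186 + 348.9225 = 858.3411

858.34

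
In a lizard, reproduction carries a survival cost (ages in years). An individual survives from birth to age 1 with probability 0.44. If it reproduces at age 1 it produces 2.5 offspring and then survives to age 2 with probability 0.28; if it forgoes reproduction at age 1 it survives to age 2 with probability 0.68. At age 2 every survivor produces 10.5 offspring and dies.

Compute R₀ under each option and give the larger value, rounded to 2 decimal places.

breed at age 1: R₀ = 0.44 × (2.5 + 0.28 × 10.5) = 0.44 × 5.4400 = 2.3936
delay to age 2: R₀ = 0.44 × (0.68 × 10.5) = 0.44 × 7.1400 = 3.1416
Higher: delay to age 2 (3.1416).

3.14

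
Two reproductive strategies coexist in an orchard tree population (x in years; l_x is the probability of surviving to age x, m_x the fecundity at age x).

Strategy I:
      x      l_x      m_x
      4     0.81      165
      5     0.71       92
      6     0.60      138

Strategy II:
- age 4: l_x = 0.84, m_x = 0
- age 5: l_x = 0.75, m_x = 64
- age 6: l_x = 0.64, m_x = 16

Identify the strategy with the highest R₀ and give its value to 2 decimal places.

281.77

Strategy I: R₀ = 0.81×165 + 0.71×92 + 0.60×138 = 281.7700
Strategy II: R₀ = 0.84×0 + 0.75×64 + 0.64×16 = 58.2400
Highest R₀: strategy I with 281.7700.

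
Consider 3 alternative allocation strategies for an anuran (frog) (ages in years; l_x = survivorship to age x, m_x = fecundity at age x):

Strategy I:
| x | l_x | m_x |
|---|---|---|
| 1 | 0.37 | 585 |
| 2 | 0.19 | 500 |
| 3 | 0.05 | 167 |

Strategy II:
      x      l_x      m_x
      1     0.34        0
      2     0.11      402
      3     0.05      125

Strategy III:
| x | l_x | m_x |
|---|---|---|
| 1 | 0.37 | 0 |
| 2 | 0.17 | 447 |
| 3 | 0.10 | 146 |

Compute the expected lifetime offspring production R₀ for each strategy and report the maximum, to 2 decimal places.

319.80

Strategy I: R₀ = 0.37×585 + 0.19×500 + 0.05×167 = 319.8000
Strategy II: R₀ = 0.34×0 + 0.11×402 + 0.05×125 = 50.4700
Strategy III: R₀ = 0.37×0 + 0.17×447 + 0.10×146 = 90.5900
Highest R₀: strategy I with 319.8000.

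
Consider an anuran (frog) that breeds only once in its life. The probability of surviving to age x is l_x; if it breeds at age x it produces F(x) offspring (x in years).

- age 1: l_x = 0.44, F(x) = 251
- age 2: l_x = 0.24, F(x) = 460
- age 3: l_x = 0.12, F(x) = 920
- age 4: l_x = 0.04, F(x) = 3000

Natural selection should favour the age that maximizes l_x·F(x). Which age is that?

4

Expected offspring if breeding at age x = l_x × F(x):
  age 1: 0.44 × 251 = 110.440
  age 2: 0.24 × 460 = 110.400
  age 3: 0.12 × 920 = 110.400
  age 4: 0.04 × 3000 = 120.000
Maximum at age 4 (120.000).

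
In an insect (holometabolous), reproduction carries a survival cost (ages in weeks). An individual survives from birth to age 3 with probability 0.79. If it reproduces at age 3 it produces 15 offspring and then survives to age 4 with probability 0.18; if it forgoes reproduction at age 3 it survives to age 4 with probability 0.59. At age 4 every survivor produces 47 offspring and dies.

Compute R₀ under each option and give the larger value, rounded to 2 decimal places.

21.91

breed at age 3: R₀ = 0.79 × (15 + 0.18 × 47) = 0.79 × 23.4600 = 18.5334
delay to age 4: R₀ = 0.79 × (0.59 × 47) = 0.79 × 27.7300 = 21.9067
Higher: delay to age 4 (21.9067).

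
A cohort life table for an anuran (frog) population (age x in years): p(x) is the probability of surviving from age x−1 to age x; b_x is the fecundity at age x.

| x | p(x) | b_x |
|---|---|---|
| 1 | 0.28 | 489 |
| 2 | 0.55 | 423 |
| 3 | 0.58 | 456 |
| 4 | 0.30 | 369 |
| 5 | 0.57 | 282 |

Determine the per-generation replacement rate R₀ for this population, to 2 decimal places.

256.99

Survivorship from birth: l_x = p_1·p_2·…·p_x.
  l_1 = 0.28000
  l_2 = 0.15400
  l_3 = 0.08932
  l_4 = 0.02680
  l_5 = 0.01527
R₀ = Σ l_x b_x:
  age 1: 0.28000 × 489 = 136.9200
  age 2: 0.15400 × 423 = 65.1420
  age 3: 0.08932 × 456 = 40.7299
  age 4: 0.02680 × 369 = 9.8892
  age 5: 0.01527 × 282 = 4.3061
R₀ = 136.9200 + 65.1420 + 40.7299 + 9.8892 + 4.3061 = 256.9873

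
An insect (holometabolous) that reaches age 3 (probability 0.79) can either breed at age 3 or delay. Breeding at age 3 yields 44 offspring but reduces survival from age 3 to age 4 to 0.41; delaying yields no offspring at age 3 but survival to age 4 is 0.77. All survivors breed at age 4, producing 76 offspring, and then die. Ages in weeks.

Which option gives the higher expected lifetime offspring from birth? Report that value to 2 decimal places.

59.38

breed at age 3: R₀ = 0.79 × (44 + 0.41 × 76) = 0.79 × 75.1600 = 59.3764
delay to age 4: R₀ = 0.79 × (0.77 × 76) = 0.79 × 58.5200 = 46.2308
Higher: breed at age 3 (59.3764).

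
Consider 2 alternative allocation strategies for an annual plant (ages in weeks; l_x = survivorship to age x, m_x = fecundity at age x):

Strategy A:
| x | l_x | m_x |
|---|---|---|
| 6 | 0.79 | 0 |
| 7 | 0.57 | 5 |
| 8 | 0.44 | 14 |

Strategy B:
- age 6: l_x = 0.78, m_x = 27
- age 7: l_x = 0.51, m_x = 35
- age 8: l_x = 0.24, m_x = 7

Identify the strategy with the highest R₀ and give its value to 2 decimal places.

40.59

Strategy A: R₀ = 0.79×0 + 0.57×5 + 0.44×14 = 9.0100
Strategy B: R₀ = 0.78×27 + 0.51×35 + 0.24×7 = 40.5900
Highest R₀: strategy B with 40.5900.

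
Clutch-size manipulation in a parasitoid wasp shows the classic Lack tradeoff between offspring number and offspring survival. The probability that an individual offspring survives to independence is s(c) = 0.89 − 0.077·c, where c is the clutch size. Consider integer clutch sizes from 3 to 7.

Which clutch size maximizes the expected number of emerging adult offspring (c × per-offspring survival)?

6

Expected emerging adult offspring = c × s(c):
  c=3: 3 × 0.659 = 1.977
  c=4: 4 × 0.582 = 2.328
  c=5: 5 × 0.505 = 2.525
  c=6: 6 × 0.428 = 2.568
  c=7: 7 × 0.351 = 2.457
Maximum at c = 6 (2.568 emerging adult offspring).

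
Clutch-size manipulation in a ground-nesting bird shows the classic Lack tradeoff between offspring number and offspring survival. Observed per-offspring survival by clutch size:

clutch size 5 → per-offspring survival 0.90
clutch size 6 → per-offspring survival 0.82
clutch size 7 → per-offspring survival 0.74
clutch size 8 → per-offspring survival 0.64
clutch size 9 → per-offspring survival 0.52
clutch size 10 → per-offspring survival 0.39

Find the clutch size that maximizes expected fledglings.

Expected fledglings = c × s(c):
  c=5: 5 × 0.90 = 4.500
  c=6: 6 × 0.82 = 4.920
  c=7: 7 × 0.74 = 5.180
  c=8: 8 × 0.64 = 5.120
  c=9: 9 × 0.52 = 4.680
  c=10: 10 × 0.39 = 3.900
Maximum at c = 7 (5.180 fledglings).

7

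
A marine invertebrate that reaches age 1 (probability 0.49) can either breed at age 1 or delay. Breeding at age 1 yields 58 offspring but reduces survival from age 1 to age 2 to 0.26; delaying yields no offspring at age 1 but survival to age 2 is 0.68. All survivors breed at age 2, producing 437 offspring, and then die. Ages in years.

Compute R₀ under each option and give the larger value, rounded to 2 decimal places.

breed at age 1: R₀ = 0.49 × (58 + 0.26 × 437) = 0.49 × 171.6200 = 84.0938
delay to age 2: R₀ = 0.49 × (0.68 × 437) = 0.49 × 297.1600 = 145.6084
Higher: delay to age 2 (145.6084).

145.61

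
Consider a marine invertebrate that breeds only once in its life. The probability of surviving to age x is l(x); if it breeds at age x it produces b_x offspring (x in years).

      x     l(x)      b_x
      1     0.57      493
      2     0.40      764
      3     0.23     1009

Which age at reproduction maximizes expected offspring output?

2

Expected offspring if breeding at age x = l(x) × b_x:
  age 1: 0.57 × 493 = 281.010
  age 2: 0.40 × 764 = 305.600
  age 3: 0.23 × 1009 = 232.070
Maximum at age 2 (305.600).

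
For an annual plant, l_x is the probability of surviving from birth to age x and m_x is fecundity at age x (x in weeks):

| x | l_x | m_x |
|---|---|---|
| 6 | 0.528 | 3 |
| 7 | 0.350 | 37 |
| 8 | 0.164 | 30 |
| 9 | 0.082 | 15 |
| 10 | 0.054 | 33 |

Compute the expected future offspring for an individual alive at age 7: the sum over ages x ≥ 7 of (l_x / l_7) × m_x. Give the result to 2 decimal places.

l_7 = 0.350. Conditional survival from age 7 to x is l_x / l_7.
  x=7: (0.350/0.350) × 37 = 37.0000
  x=8: (0.164/0.350) × 30 = 14.0571
  x=9: (0.082/0.350) × 15 = 3.5143
  x=10: (0.054/0.350) × 33 = 5.0914
Sum = 37.0000 + 14.0571 + 3.5143 + 5.0914 = 59.6629

59.66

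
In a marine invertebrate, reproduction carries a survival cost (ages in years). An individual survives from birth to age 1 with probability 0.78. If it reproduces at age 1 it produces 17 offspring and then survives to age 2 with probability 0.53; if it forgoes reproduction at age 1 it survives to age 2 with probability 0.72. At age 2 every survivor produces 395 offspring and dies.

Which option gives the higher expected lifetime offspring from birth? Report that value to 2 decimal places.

221.83

breed at age 1: R₀ = 0.78 × (17 + 0.53 × 395) = 0.78 × 226.3500 = 176.5530
delay to age 2: R₀ = 0.78 × (0.72 × 395) = 0.78 × 284.4000 = 221.8320
Higher: delay to age 2 (221.8320).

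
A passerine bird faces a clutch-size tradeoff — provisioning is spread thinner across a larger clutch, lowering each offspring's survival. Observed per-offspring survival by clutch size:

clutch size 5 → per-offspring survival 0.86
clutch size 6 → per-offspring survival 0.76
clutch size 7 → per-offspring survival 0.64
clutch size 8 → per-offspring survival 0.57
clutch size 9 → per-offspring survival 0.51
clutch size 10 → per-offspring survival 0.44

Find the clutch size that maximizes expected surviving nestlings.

Expected surviving nestlings = c × s(c):
  c=5: 5 × 0.86 = 4.300
  c=6: 6 × 0.76 = 4.560
  c=7: 7 × 0.64 = 4.480
  c=8: 8 × 0.57 = 4.560
  c=9: 9 × 0.51 = 4.590
  c=10: 10 × 0.44 = 4.400
Maximum at c = 9 (4.590 surviving nestlings).

9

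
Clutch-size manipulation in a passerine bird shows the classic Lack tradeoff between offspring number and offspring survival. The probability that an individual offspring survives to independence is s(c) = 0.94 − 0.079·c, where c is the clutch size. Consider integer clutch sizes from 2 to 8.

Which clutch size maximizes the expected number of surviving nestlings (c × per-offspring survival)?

6

Expected surviving nestlings = c × s(c):
  c=2: 2 × 0.782 = 1.564
  c=3: 3 × 0.703 = 2.109
  c=4: 4 × 0.624 = 2.496
  c=5: 5 × 0.545 = 2.725
  c=6: 6 × 0.466 = 2.796
  c=7: 7 × 0.387 = 2.709
  c=8: 8 × 0.308 = 2.464
Maximum at c = 6 (2.796 surviving nestlings).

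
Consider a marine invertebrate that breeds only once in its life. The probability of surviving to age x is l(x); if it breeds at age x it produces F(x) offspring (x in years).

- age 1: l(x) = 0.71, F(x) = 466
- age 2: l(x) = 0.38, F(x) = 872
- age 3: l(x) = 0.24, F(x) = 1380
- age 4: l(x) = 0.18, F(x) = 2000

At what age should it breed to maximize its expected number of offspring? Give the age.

Expected offspring if breeding at age x = l(x) × F(x):
  age 1: 0.71 × 466 = 330.860
  age 2: 0.38 × 872 = 331.360
  age 3: 0.24 × 1380 = 331.200
  age 4: 0.18 × 2000 = 360.000
Maximum at age 4 (360.000).

4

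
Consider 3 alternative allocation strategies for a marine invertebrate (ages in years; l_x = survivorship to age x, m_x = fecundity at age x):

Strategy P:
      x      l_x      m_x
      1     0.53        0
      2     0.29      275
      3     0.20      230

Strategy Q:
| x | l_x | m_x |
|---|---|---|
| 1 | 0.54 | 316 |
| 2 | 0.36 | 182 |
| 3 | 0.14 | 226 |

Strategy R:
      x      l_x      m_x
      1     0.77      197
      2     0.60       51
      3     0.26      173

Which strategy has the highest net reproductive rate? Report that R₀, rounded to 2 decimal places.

Strategy P: R₀ = 0.53×0 + 0.29×275 + 0.20×230 = 125.7500
Strategy Q: R₀ = 0.54×316 + 0.36×182 + 0.14×226 = 267.8000
Strategy R: R₀ = 0.77×197 + 0.60×51 + 0.26×173 = 227.2700
Highest R₀: strategy Q with 267.8000.

267.80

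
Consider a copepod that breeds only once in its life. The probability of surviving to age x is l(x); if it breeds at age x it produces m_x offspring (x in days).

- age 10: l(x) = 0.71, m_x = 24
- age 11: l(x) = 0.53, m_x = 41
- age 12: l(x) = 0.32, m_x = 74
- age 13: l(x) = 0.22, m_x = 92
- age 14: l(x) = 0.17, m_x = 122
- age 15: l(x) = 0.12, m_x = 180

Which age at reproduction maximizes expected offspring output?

Expected offspring if breeding at age x = l(x) × m_x:
  age 10: 0.71 × 24 = 17.040
  age 11: 0.53 × 41 = 21.730
  age 12: 0.32 × 74 = 23.680
  age 13: 0.22 × 92 = 20.240
  age 14: 0.17 × 122 = 20.740
  age 15: 0.12 × 180 = 21.600
Maximum at age 12 (23.680).

12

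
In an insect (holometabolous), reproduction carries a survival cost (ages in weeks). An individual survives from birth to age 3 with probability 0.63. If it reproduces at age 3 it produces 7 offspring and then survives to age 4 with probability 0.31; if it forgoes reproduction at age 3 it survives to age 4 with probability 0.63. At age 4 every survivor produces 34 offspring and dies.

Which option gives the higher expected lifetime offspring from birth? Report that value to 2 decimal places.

breed at age 3: R₀ = 0.63 × (7 + 0.31 × 34) = 0.63 × 17.5400 = 11.0502
delay to age 4: R₀ = 0.63 × (0.63 × 34) = 0.63 × 21.4200 = 13.4946
Higher: delay to age 4 (13.4946).

13.49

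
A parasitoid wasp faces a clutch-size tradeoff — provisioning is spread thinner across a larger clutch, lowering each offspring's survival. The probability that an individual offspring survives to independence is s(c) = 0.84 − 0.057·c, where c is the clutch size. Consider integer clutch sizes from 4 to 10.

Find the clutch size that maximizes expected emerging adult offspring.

Expected emerging adult offspring = c × s(c):
  c=4: 4 × 0.612 = 2.448
  c=5: 5 × 0.555 = 2.775
  c=6: 6 × 0.498 = 2.988
  c=7: 7 × 0.441 = 3.087
  c=8: 8 × 0.384 = 3.072
  c=9: 9 × 0.327 = 2.943
  c=10: 10 × 0.270 = 2.700
Maximum at c = 7 (3.087 emerging adult offspring).

7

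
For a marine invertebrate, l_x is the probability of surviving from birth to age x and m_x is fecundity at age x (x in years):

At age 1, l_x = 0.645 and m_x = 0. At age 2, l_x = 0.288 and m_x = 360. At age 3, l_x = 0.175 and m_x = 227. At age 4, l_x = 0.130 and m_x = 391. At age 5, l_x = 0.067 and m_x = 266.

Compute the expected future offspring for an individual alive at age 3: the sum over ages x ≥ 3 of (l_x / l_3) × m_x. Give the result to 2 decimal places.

619.30

l_3 = 0.175. Conditional survival from age 3 to x is l_x / l_3.
  x=3: (0.175/0.175) × 227 = 227.0000
  x=4: (0.130/0.175) × 391 = 290.4571
  x=5: (0.067/0.175) × 266 = 101.8400
Sum = 227.0000 + 290.4571 + 101.8400 = 619.2971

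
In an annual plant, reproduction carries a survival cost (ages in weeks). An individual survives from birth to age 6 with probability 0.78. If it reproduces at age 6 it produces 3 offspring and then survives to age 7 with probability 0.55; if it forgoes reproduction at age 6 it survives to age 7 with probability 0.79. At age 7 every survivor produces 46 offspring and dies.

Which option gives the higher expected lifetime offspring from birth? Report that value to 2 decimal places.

28.35

breed at age 6: R₀ = 0.78 × (3 + 0.55 × 46) = 0.78 × 28.3000 = 22.0740
delay to age 7: R₀ = 0.78 × (0.79 × 46) = 0.78 × 36.3400 = 28.3452
Higher: delay to age 7 (28.3452).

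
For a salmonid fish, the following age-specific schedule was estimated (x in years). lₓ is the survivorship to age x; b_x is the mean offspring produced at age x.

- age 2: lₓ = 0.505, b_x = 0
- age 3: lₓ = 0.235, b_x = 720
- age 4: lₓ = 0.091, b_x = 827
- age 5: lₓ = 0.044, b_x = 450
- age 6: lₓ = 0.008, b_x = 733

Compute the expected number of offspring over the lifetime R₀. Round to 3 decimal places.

270.121

R₀ = Σ lₓ b_x:
  age 2: 0.505 × 0 = 0.0000
  age 3: 0.235 × 720 = 169.2000
  age 4: 0.091 × 827 = 75.2570
  age 5: 0.044 × 450 = 19.8000
  age 6: 0.008 × 733 = 5.8640
R₀ = 0.0000 + 169.2000 + 75.2570 + 19.8000 + 5.8640 = 270.1210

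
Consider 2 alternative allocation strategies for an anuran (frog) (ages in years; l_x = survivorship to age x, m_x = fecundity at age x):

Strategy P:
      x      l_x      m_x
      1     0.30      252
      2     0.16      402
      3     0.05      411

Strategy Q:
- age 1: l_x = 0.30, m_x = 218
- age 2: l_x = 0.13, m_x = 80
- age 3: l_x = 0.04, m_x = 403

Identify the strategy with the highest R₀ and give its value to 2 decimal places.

160.47

Strategy P: R₀ = 0.30×252 + 0.16×402 + 0.05×411 = 160.4700
Strategy Q: R₀ = 0.30×218 + 0.13×80 + 0.04×403 = 91.9200
Highest R₀: strategy P with 160.4700.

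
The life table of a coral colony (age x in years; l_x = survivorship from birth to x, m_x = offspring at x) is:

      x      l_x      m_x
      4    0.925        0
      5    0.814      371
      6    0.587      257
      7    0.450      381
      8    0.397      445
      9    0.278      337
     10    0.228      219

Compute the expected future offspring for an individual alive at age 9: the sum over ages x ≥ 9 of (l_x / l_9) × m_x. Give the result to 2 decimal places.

516.61

l_9 = 0.278. Conditional survival from age 9 to x is l_x / l_9.
  x=9: (0.278/0.278) × 337 = 337.0000
  x=10: (0.228/0.278) × 219 = 179.6115
Sum = 337.0000 + 179.6115 = 516.6115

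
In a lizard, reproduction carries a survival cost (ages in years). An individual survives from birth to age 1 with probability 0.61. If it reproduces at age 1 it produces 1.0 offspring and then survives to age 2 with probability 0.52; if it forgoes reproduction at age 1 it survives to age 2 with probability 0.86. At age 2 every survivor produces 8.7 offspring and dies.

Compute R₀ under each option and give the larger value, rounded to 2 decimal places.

breed at age 1: R₀ = 0.61 × (1.0 + 0.52 × 8.7) = 0.61 × 5.5240 = 3.3696
delay to age 2: R₀ = 0.61 × (0.86 × 8.7) = 0.61 × 7.4820 = 4.5640
Higher: delay to age 2 (4.5640).

4.56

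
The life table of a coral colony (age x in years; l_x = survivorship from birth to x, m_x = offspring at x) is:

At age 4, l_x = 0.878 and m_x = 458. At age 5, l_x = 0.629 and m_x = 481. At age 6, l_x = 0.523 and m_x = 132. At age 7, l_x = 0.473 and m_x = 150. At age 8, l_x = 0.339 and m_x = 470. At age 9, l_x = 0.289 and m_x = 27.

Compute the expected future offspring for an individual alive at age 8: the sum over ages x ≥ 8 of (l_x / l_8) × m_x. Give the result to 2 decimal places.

l_8 = 0.339. Conditional survival from age 8 to x is l_x / l_8.
  x=8: (0.339/0.339) × 470 = 470.0000
  x=9: (0.289/0.339) × 27 = 23.0177
Sum = 470.0000 + 23.0177 = 493.0177

493.02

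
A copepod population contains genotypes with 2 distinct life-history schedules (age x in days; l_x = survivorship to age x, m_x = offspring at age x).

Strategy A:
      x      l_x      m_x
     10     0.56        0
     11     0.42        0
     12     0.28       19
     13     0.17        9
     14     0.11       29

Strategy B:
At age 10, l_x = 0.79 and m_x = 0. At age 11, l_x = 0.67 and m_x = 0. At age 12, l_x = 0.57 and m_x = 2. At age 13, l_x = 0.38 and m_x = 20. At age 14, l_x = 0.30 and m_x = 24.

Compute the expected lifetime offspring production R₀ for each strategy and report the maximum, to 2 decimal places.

Strategy A: R₀ = 0.56×0 + 0.42×0 + 0.28×19 + 0.17×9 + 0.11×29 = 10.0400
Strategy B: R₀ = 0.79×0 + 0.67×0 + 0.57×2 + 0.38×20 + 0.30×24 = 15.9400
Highest R₀: strategy B with 15.9400.

15.94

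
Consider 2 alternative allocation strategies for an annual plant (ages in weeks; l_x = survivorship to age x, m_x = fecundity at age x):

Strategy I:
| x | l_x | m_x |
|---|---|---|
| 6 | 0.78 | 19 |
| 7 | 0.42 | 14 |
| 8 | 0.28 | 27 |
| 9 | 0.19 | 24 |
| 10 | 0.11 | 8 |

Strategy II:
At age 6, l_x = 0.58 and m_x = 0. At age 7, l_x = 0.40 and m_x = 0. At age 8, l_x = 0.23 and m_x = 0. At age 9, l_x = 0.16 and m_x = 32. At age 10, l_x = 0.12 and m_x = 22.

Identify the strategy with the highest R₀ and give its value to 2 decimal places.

Strategy I: R₀ = 0.78×19 + 0.42×14 + 0.28×27 + 0.19×24 + 0.11×8 = 33.7000
Strategy II: R₀ = 0.58×0 + 0.40×0 + 0.23×0 + 0.16×32 + 0.12×22 = 7.7600
Highest R₀: strategy I with 33.7000.

33.70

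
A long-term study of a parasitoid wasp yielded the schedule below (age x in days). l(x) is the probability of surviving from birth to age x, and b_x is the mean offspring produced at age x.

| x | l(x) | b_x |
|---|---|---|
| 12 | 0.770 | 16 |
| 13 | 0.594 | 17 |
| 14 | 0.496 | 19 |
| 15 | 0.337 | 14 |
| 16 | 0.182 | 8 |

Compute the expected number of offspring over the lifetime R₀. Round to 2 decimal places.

R₀ = Σ l(x) b_x:
  age 12: 0.770 × 16 = 12.3200
  age 13: 0.594 × 17 = 10.0980
  age 14: 0.496 × 19 = 9.4240
  age 15: 0.337 × 14 = 4.7180
  age 16: 0.182 × 8 = 1.4560
R₀ = 12.3200 + 10.0980 + 9.4240 + 4.7180 + 1.4560 = 38.0160

38.02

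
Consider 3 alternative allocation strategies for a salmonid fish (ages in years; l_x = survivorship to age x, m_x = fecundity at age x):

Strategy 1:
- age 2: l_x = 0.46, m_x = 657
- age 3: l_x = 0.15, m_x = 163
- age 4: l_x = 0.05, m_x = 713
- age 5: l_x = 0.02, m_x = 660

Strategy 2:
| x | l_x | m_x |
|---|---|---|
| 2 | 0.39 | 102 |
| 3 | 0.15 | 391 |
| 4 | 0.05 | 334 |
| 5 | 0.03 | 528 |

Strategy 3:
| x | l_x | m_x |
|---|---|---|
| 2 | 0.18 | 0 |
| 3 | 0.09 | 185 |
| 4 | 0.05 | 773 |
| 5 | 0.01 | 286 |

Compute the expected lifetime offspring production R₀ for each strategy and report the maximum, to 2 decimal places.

Strategy 1: R₀ = 0.46×657 + 0.15×163 + 0.05×713 + 0.02×660 = 375.5200
Strategy 2: R₀ = 0.39×102 + 0.15×391 + 0.05×334 + 0.03×528 = 130.9700
Strategy 3: R₀ = 0.18×0 + 0.09×185 + 0.05×773 + 0.01×286 = 58.1600
Highest R₀: strategy 1 with 375.5200.

375.52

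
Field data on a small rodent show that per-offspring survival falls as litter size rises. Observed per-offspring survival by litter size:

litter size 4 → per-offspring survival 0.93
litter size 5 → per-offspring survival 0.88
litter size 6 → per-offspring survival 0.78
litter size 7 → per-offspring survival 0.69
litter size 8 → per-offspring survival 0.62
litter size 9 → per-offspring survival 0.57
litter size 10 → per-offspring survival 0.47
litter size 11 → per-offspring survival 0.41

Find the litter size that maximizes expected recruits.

Expected recruits = c × s(c):
  c=4: 4 × 0.93 = 3.720
  c=5: 5 × 0.88 = 4.400
  c=6: 6 × 0.78 = 4.680
  c=7: 7 × 0.69 = 4.830
  c=8: 8 × 0.62 = 4.960
  c=9: 9 × 0.57 = 5.130
  c=10: 10 × 0.47 = 4.700
  c=11: 11 × 0.41 = 4.510
Maximum at c = 9 (5.130 recruits).

9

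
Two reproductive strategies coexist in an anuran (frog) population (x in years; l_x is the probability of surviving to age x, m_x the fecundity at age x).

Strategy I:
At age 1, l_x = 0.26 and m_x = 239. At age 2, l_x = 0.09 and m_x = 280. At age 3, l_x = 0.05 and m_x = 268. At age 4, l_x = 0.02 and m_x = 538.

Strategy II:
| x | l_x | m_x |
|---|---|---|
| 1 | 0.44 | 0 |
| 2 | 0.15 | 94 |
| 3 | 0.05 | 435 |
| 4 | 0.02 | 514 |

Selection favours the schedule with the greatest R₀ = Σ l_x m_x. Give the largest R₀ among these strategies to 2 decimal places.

Strategy I: R₀ = 0.26×239 + 0.09×280 + 0.05×268 + 0.02×538 = 111.5000
Strategy II: R₀ = 0.44×0 + 0.15×94 + 0.05×435 + 0.02×514 = 46.1300
Highest R₀: strategy I with 111.5000.

111.50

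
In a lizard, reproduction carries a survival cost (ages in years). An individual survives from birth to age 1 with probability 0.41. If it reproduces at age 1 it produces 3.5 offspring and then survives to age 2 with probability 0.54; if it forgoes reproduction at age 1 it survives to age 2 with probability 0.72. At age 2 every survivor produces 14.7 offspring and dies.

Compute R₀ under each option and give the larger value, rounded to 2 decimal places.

breed at age 1: R₀ = 0.41 × (3.5 + 0.54 × 14.7) = 0.41 × 11.4380 = 4.6896
delay to age 2: R₀ = 0.41 × (0.72 × 14.7) = 0.41 × 10.5840 = 4.3394
Higher: breed at age 1 (4.6896).

4.69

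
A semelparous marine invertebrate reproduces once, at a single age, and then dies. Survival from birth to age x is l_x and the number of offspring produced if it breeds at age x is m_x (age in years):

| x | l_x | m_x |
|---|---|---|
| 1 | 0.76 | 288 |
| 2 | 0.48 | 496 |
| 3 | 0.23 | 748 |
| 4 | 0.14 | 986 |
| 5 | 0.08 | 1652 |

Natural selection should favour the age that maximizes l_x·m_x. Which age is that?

2

Expected offspring if breeding at age x = l_x × m_x:
  age 1: 0.76 × 288 = 218.880
  age 2: 0.48 × 496 = 238.080
  age 3: 0.23 × 748 = 172.040
  age 4: 0.14 × 986 = 138.040
  age 5: 0.08 × 1652 = 132.160
Maximum at age 2 (238.080).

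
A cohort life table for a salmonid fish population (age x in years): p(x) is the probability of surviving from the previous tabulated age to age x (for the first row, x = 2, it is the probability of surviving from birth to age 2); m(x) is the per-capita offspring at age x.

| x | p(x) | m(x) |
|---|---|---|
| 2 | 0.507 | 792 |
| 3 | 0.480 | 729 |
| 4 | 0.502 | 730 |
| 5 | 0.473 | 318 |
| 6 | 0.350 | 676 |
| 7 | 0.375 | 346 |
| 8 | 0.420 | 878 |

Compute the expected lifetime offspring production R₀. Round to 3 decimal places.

Survivorship from birth: l_x = p_2·p_3·…·p_x.
  l_2 = 0.50700
  l_3 = 0.24336
  l_4 = 0.12217
  l_5 = 0.05778
  l_6 = 0.02022
  l_7 = 0.00758
  l_8 = 0.00319
R₀ = Σ l_x m(x):
  age 2: 0.50700 × 792 = 401.5440
  age 3: 0.24336 × 729 = 177.4094
  age 4: 0.12217 × 730 = 89.1841
  age 5: 0.05778 × 318 = 18.3740
  age 6: 0.02022 × 676 = 13.6687
  age 7: 0.00758 × 346 = 2.6227
  age 8: 0.00319 × 878 = 2.8008
R₀ = 401.5440 + 177.4094 + 89.1841 + 18.3740 + 13.6687 + 2.6227 + 2.8008 = 705.6038

705.604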